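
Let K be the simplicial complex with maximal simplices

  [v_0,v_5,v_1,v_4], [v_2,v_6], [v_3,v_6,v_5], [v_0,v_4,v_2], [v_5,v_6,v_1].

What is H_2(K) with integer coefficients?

H_2 ≅ 0.

We work with the vertex ordering v_0 < v_1 < v_2 < v_3 < v_4 < v_5 < v_6. The simplices of K, each written with vertices in increasing order, are:

  0-simplices (7): [v_0], [v_1], [v_2], [v_3], [v_4], [v_5], [v_6]
  1-simplices (13): [v_0,v_1], [v_0,v_2], [v_0,v_4], [v_0,v_5], [v_1,v_4], [v_1,v_5], [v_1,v_6], [v_2,v_4], [v_2,v_6], [v_3,v_5], [v_3,v_6], [v_4,v_5], [v_5,v_6]
  2-simplices (7): [v_0,v_1,v_4], [v_0,v_1,v_5], [v_0,v_2,v_4], [v_0,v_4,v_5], [v_1,v_4,v_5], [v_1,v_5,v_6], [v_3,v_5,v_6]
  3-simplices (1): [v_0,v_1,v_4,v_5]

so the chain groups are C_0 ≅ Z^7, C_1 ≅ Z^13, C_2 ≅ Z^7, C_3 ≅ Z^1.

∂_1: C_1 → C_0 is given by ∂[p,q] = [q] − [p].
As a 7×13 matrix over Z this has rank 6, with invariant factors (1,1,1,1,1,1).

The boundary map ∂_2: C_2 → C_1 acts by ∂[p,q,r] = [q,r] − [p,r] + [p,q]. For instance
  ∂[v_0,v_2,v_4] = [v_2,v_4] − [v_0,v_4] + [v_0,v_2],
  ∂[v_0,v_1,v_5] = [v_1,v_5] − [v_0,v_5] + [v_0,v_1].
The 13×7 boundary matrix has rank 6 and Smith normal form diag(1,1,1,1,1,1).

Boundary ∂_3: C_3 → C_2 sends each 3-simplex σ to the alternating sum Σ_i (−1)^i (σ with its i-th vertex removed). For instance
  ∂[v_0,v_1,v_4,v_5] = [v_1,v_4,v_5] − [v_0,v_4,v_5] + [v_0,v_1,v_5] − [v_0,v_1,v_4].
The 7×1 boundary matrix has rank 1 and Smith normal form diag(1).

Now H_k = ker ∂_k / im ∂_{k+1}, so:

  H_2: rank ker ∂_2 − rank ∂_3 = (7 − 6) − 1 = 0, and the invariant factors of ∂_3 are all 1, so H_2 = 0.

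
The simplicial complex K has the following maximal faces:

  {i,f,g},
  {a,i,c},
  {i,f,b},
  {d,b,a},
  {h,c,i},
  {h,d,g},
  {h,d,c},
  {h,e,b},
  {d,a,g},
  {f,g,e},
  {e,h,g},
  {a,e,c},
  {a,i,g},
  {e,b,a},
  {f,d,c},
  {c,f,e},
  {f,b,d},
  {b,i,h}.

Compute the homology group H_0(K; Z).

Take the total order a < b < c < d < e < f < g < h < i on the vertex set. Then K (dimension 2) consists of the simplices:

  0-simplices (9): a, b, c, d, e, f, g, h, i
  1-simplices (27): ab, ac, ad, ae, ag, ai, bd, be, bf, bh, bi, cd, ce, cf, ch, ci, df, dg, dh, ef, eg, eh, fg, fi, gh, gi, hi
  2-simplices (18): abd, abe, ace, aci, adg, agi, bdf, beh, bfi, bhi, cdf, cdh, cef, chi, dgh, efg, egh, fgi

giving chain groups C_0 ≅ Z^9, C_1 ≅ Z^27, C_2 ≅ Z^18.

The boundary map ∂_1: C_1 → C_0 maps an edge to its endpoints' difference, ∂[p,q] = q − p. For instance
  ∂bi = i − b.
This gives a 9×27 integer matrix of rank 8; reducing to Smith normal form yields diagonal entries (1,1,1,1,1,1,1,1).

The boundary map ∂_2: C_2 → C_1 sends each 2-simplex [p,q,r] to [q,r] − [p,r] + [p,q]. For instance
  ∂aci = ci − ai + ac,
  ∂dgh = gh − dh + dg.
As a 27×18 matrix over Z this has rank 17, with invariant factors (1,1,1,1,1,1,1,1,1,1,1,1,1,1,1,1,1).

Reading off H_k = ker ∂_k / im ∂_{k+1}:

  H_0: rank C_0 − rank ∂_1 = 9 − 8 = 1, and the invariant factors of ∂_1 are all 1, so H_0 ≅ Z.

H_0 ≅ Z.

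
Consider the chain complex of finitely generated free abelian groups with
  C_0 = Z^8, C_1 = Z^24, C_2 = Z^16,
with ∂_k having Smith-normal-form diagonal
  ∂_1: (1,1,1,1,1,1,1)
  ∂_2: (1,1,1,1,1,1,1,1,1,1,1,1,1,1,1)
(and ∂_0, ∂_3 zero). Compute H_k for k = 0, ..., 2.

H_0: b_0 = 8 − 0 − 7 = 1; torsion from ∂_1 factors > 1: none. So H_0 ≅ Z.
H_1: b_1 = 24 − 7 − 15 = 2; torsion from ∂_2 factors > 1: none. So H_1 ≅ Z^2.
H_2: b_2 = 16 − 15 − 0 = 1; torsion from ∂_3 factors > 1: none. So H_2 ≅ Z.

H_0 ≅ Z,  H_1 ≅ Z^2,  H_2 ≅ Z.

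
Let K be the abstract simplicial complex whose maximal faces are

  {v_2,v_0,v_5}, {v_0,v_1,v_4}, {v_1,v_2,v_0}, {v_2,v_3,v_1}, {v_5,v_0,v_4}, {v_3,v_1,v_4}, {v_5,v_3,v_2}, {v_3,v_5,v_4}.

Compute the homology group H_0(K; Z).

Order the vertices as v_0 < v_1 < v_2 < v_3 < v_4 < v_5. Listing each simplex with vertices in this order, K has dimension 2 with simplices:

  0-simplices (6): [v_0], [v_1], [v_2], [v_3], [v_4], [v_5]
  1-simplices (12): [v_0,v_1], [v_0,v_2], [v_0,v_4], [v_0,v_5], [v_1,v_2], [v_1,v_3], [v_1,v_4], [v_2,v_3], [v_2,v_5], [v_3,v_4], [v_3,v_5], [v_4,v_5]
  2-simplices (8): [v_0,v_1,v_2], [v_0,v_1,v_4], [v_0,v_2,v_5], [v_0,v_4,v_5], [v_1,v_2,v_3], [v_1,v_3,v_4], [v_2,v_3,v_5], [v_3,v_4,v_5]

giving chain groups C_0 ≅ Z^6, C_1 ≅ Z^12, C_2 ≅ Z^8.

∂_1: C_1 → C_0 sends each edge [p,q] (with p < q) to q − p.
As a 6×12 matrix over Z this has rank 5, with invariant factors (1,1,1,1,1).

The boundary map ∂_2: C_2 → C_1 maps a triangle to the signed sum of its edges. For instance
  ∂[v_1,v_2,v_3] = [v_2,v_3] − [v_1,v_3] + [v_1,v_2],
  ∂[v_0,v_4,v_5] = [v_4,v_5] − [v_0,v_5] + [v_0,v_4].
This gives a 12×8 integer matrix of rank 7; reducing to Smith normal form yields diagonal entries (1,1,1,1,1,1,1).

From H_k ≅ ker(∂_k) / im(∂_{k+1}) we obtain:

  H_0: rank C_0 − rank ∂_1 = 6 − 5 = 1, and the invariant factors of ∂_1 are all 1, so H_0 = Z.

(K is a triangulation of the 2-sphere S^2.)

H_0 ≅ Z.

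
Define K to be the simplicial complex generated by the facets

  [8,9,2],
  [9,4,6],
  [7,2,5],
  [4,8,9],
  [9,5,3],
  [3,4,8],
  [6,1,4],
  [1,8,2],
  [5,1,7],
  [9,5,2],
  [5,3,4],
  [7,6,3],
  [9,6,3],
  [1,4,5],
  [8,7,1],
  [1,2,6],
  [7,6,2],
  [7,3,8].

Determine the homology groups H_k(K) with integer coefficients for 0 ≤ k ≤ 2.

H_0 = Z,  H_1 = Z ⊕ Z/2Z,  H_2 = 0.

Take the total order 1 < 2 < 3 < 4 < 5 < 6 < 7 < 8 < 9 on the vertex set. Then K (dimension 2) consists of the simplices:

  0-simplices (9): [1], [2], [3], [4], [5], [6], [7], [8], [9]
  1-simplices (27): (27 of them)
  2-simplices (18): [1,2,6], [1,2,8], [1,4,5], [1,4,6], [1,5,7], [1,7,8], [2,5,7], [2,5,9], [2,6,7], [2,8,9], [3,4,5], [3,4,8], [3,5,9], [3,6,7], [3,6,9], [3,7,8], [4,6,9], [4,8,9]

so the chain groups are C_0 ≅ Z^9, C_1 ≅ Z^27, C_2 ≅ Z^18.

∂_1: C_1 → C_0 maps an edge to its endpoints' difference, ∂[p,q] = q − p.
The 9×27 boundary matrix has rank 8 and Smith normal form diag(1,1,1,1,1,1,1,1).

Boundary ∂_2: C_2 → C_1 acts by ∂[p,q,r] = [q,r] − [p,r] + [p,q]. For instance
  ∂[3,6,7] = [6,7] − [3,7] + [3,6],
  ∂[3,5,9] = [5,9] − [3,9] + [3,5].
This gives a 27×18 integer matrix of rank 18; reducing to Smith normal form yields diagonal entries (1,1,1,1,1,1,1,1,1,1,1,1,1,1,1,1,1,2).

Reading off H_k = ker ∂_k / im ∂_{k+1}:

  H_0: rank C_0 − rank ∂_1 = 9 − 8 = 1, and the invariant factors of ∂_1 are all 1, so H_0 = Z.
  H_1: rank ker ∂_1 − rank ∂_2 = (27 − 8) − 18 = 1, and ∂_2 has invariant factor 2 > 1, so H_1 = Z ⊕ Z/2Z.
  H_2: rank ker ∂_2 − rank ∂_3 = (18 − 18) − 0 = 0, and there is no ∂_3, so H_2 = 0.

(K is a triangulation of the Klein bottle.)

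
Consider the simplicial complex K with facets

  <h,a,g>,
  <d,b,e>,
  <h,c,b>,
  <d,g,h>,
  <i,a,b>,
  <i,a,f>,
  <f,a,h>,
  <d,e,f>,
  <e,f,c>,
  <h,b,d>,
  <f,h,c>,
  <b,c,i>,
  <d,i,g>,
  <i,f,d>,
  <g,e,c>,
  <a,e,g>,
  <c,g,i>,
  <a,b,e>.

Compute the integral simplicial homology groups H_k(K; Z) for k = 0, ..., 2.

K has 9 vertices, 27 edges, 18 triangles.
rank ∂_0 = 0, rank ∂_1 = 8 ⇒ b_0 = 9 − 0 − 8 = 1; all invariant factors of ∂_1 are 1 so no torsion. So H_0 = Z.
rank ∂_1 = 8, rank ∂_2 = 17 ⇒ b_1 = 27 − 8 − 17 = 2; all invariant factors of ∂_2 are 1 so no torsion. So H_1 = Z^2.
rank ∂_2 = 17, rank ∂_3 = 0 ⇒ b_2 = 18 − 17 − 0 = 1. So H_2 = Z.

H_0 = Z,  H_1 = Z^2,  H_2 = Z.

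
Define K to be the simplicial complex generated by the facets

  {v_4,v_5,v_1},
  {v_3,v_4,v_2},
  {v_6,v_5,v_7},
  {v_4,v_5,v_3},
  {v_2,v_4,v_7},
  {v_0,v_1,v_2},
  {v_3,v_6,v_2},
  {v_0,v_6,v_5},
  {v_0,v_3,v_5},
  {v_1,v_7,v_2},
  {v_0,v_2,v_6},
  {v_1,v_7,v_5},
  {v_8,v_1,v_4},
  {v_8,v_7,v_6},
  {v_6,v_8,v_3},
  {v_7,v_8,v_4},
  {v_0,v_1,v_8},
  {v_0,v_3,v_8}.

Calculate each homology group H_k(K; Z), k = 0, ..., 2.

H_0 ≅ Z,  H_1 ≅ Z ⊕ Z/2,  H_2 = 0.

Take the total order v_0 < v_1 < v_2 < v_3 < v_4 < v_5 < v_6 < v_7 < v_8 on the vertex set. Then K (dimension 2) consists of the simplices:

  0-simplices (9): [v_0], [v_1], [v_2], [v_3], [v_4], [v_5], [v_6], [v_7], [v_8]
  1-simplices (27): (27 of them)
  2-simplices (18): (18 of them)

so the chain groups are C_0 ≅ Z^9, C_1 ≅ Z^27, C_2 ≅ Z^18.

The boundary map ∂_1: C_1 → C_0 maps an edge to its endpoints' difference, ∂[p,q] = q − p.
The 9×27 boundary matrix has rank 8 and Smith normal form diag(1,1,1,1,1,1,1,1).

Boundary ∂_2: C_2 → C_1 acts by ∂[p,q,r] = [q,r] − [p,r] + [p,q]. For instance
  ∂[v_4,v_7,v_8] = [v_7,v_8] − [v_4,v_8] + [v_4,v_7],
  ∂[v_5,v_6,v_7] = [v_6,v_7] − [v_5,v_7] + [v_5,v_6].
The 27×18 boundary matrix has rank 18 and Smith normal form diag(1,1,1,1,1,1,1,1,1,1,1,1,1,1,1,1,1,2).

From H_k ≅ ker(∂_k) / im(∂_{k+1}) we obtain:

  H_0: rank C_0 − rank ∂_1 = 9 − 8 = 1, and the invariant factors of ∂_1 are all 1, so H_0 ≅ Z.
  H_1: rank ker ∂_1 − rank ∂_2 = (27 − 8) − 18 = 1, and ∂_2 has invariant factor 2 > 1, so H_1 ≅ Z ⊕ Z/2.
  H_2: rank ker ∂_2 − rank ∂_3 = (18 − 18) − 0 = 0, and there is no ∂_3, so H_2 ≅ 0.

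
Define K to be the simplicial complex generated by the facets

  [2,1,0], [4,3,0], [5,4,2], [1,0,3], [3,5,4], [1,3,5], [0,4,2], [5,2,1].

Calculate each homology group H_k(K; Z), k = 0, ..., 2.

We work with the vertex ordering 0 < 1 < 2 < 3 < 4 < 5. The simplices of K, each written with vertices in increasing order, are:

  0-simplices (6): [0], [1], [2], [3], [4], [5]
  1-simplices (12): [0,1], [0,2], [0,3], [0,4], [1,2], [1,3], [1,5], [2,4], [2,5], [3,4], [3,5], [4,5]
  2-simplices (8): [0,1,2], [0,1,3], [0,2,4], [0,3,4], [1,2,5], [1,3,5], [2,4,5], [3,4,5]

Hence C_0 ≅ Z^6, C_1 ≅ Z^12, C_2 ≅ Z^8.

The boundary map ∂_1: C_1 → C_0 sends each edge [p,q] (with p < q) to q − p. For instance
  ∂[3,4] = [4] − [3].
As a 6×12 matrix over Z this has rank 5, with invariant factors (1,1,1,1,1).

∂_2: C_2 → C_1 maps a triangle to the signed sum of its edges. For instance
  ∂[2,4,5] = [4,5] − [2,5] + [2,4],
  ∂[0,2,4] = [2,4] − [0,4] + [0,2].
This gives a 12×8 integer matrix of rank 7; reducing to Smith normal form yields diagonal entries (1,1,1,1,1,1,1).

Reading off H_k = ker ∂_k / im ∂_{k+1}:

  H_0: rank C_0 − rank ∂_1 = 6 − 5 = 1, and the invariant factors of ∂_1 are all 1, so H_0 = Z.
  H_1: rank ker ∂_1 − rank ∂_2 = (12 − 5) − 7 = 0, and the invariant factors of ∂_2 are all 1, so H_1 = 0.
  H_2: rank ker ∂_2 − rank ∂_3 = (8 − 7) − 0 = 1, and there is no ∂_3, so H_2 = Z.

H_0 ≅ Z,  H_1 = 0,  H_2 ≅ Z.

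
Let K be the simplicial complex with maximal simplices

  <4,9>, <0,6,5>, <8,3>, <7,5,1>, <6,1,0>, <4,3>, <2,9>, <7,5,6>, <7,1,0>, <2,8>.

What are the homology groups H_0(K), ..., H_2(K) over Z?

Take the total order 0 < 1 < 2 < 3 < 4 < 5 < 6 < 7 < 8 < 9 on the vertex set. Then K (dimension 2) consists of the simplices:

  0-simplices (10): [0], [1], [2], [3], [4], [5], [6], [7], [8], [9]
  1-simplices (15): [0,1], [0,5], [0,6], [0,7], [1,5], [1,6], [1,7], [2,8], [2,9], [3,4], [3,8], [4,9], [5,6], [5,7], [6,7]
  2-simplices (5): [0,1,6], [0,1,7], [0,5,6], [1,5,7], [5,6,7]

giving chain groups C_0 ≅ Z^10, C_1 ≅ Z^15, C_2 ≅ Z^5.

The boundary map ∂_1: C_1 → C_0 maps an edge to its endpoints' difference, ∂[p,q] = q − p. For instance
  ∂[1,6] = [6] − [1].
The 10×15 boundary matrix has rank 8 and Smith normal form diag(1,1,1,1,1,1,1,1).

The boundary map ∂_2: C_2 → C_1 sends each 2-simplex [p,q,r] to [q,r] − [p,r] + [p,q]. For instance
  ∂[0,1,6] = [1,6] − [0,6] + [0,1],
  ∂[0,1,7] = [1,7] − [0,7] + [0,1].
As a 15×5 matrix over Z this has rank 5, with invariant factors (1,1,1,1,1).

Now H_k = ker ∂_k / im ∂_{k+1}, so:

  H_0: rank C_0 − rank ∂_1 = 10 − 8 = 2, and the invariant factors of ∂_1 are all 1, so H_0 ≅ Z^2.
  H_1: rank ker ∂_1 − rank ∂_2 = (15 − 8) − 5 = 2, and the invariant factors of ∂_2 are all 1, so H_1 ≅ Z^2.
  H_2: rank ker ∂_2 − rank ∂_3 = (5 − 5) − 0 = 0, and there is no ∂_3, so H_2 ≅ 0.

H_0 = Z^2,  H_1 = Z^2,  H_2 = 0.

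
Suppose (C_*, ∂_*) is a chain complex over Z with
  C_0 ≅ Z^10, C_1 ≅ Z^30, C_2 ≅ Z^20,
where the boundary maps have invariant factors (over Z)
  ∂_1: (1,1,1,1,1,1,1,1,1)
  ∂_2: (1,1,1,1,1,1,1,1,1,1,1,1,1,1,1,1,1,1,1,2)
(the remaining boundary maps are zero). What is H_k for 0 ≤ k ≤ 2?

H_0 ≅ Z,  H_1 ≅ Z × Z/2,  H_2 = 0.

H_0: b_0 = 10 − 0 − 9 = 1; torsion from ∂_1 factors > 1: none. So H_0 ≅ Z.
H_1: b_1 = 30 − 9 − 20 = 1; torsion from ∂_2 factors > 1: [2]. So H_1 ≅ Z × Z/2.
H_2: b_2 = 20 − 20 − 0 = 0; torsion from ∂_3 factors > 1: none. So H_2 ≅ 0.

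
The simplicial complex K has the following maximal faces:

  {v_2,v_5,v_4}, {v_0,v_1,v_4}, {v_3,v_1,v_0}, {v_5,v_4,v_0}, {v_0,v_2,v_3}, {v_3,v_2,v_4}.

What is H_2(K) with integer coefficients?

H_2 = 0.

Fix the vertex order v_0 < v_1 < v_2 < v_3 < v_4 < v_5 and write every simplex with vertices in increasing order. Then dim K = 2 and the simplices of K are:

  0-simplices (6): [v_0], [v_1], [v_2], [v_3], [v_4], [v_5]
  1-simplices (12): [v_0,v_1], [v_0,v_2], [v_0,v_3], [v_0,v_4], [v_0,v_5], [v_1,v_3], [v_1,v_4], [v_2,v_3], [v_2,v_4], [v_2,v_5], [v_3,v_4], [v_4,v_5]
  2-simplices (6): [v_0,v_1,v_3], [v_0,v_1,v_4], [v_0,v_2,v_3], [v_0,v_4,v_5], [v_2,v_3,v_4], [v_2,v_4,v_5]

giving chain groups C_0 ≅ Z^6, C_1 ≅ Z^12, C_2 ≅ Z^6.

Boundary ∂_1: C_1 → C_0 is given by ∂[p,q] = [q] − [p].
This gives a 6×12 integer matrix of rank 5; reducing to Smith normal form yields diagonal entries (1,1,1,1,1).

∂_2: C_2 → C_1 maps a triangle to the signed sum of its edges. For instance
  ∂[v_2,v_3,v_4] = [v_3,v_4] − [v_2,v_4] + [v_2,v_3],
  ∂[v_0,v_1,v_4] = [v_1,v_4] − [v_0,v_4] + [v_0,v_1].
The resulting 12×6 matrix has rank 6, and its Smith normal form has invariant factors (1,1,1,1,1,1).

Reading off H_k = ker ∂_k / im ∂_{k+1}:

  H_2: rank ker ∂_2 − rank ∂_3 = (6 − 6) − 0 = 0, and there is no ∂_3, so H_2 ≅ 0.

(K is a triangulation of the cylinder S^1 x I.)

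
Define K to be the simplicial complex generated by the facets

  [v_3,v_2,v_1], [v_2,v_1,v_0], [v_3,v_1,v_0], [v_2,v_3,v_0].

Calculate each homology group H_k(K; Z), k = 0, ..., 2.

H_0 ≅ Z,  H_1 = 0,  H_2 ≅ Z.

Order the vertices as v_0 < v_1 < v_2 < v_3. Listing each simplex with vertices in this order, K has dimension 2 with simplices:

  0-simplices (4): [v_0], [v_1], [v_2], [v_3]
  1-simplices (6): [v_0,v_1], [v_0,v_2], [v_0,v_3], [v_1,v_2], [v_1,v_3], [v_2,v_3]
  2-simplices (4): [v_0,v_1,v_2], [v_0,v_1,v_3], [v_0,v_2,v_3], [v_1,v_2,v_3]

so the chain groups are C_0 ≅ Z^4, C_1 ≅ Z^6, C_2 ≅ Z^4.

The boundary map ∂_1: C_1 → C_0 sends each edge [p,q] (with p < q) to q − p.
This gives a 4×6 integer matrix of rank 3; reducing to Smith normal form yields diagonal entries (1,1,1).

Boundary ∂_2: C_2 → C_1 sends each 2-simplex [p,q,r] to [q,r] − [p,r] + [p,q]. For instance
  ∂[v_1,v_2,v_3] = [v_2,v_3] − [v_1,v_3] + [v_1,v_2],
  ∂[v_0,v_2,v_3] = [v_2,v_3] − [v_0,v_3] + [v_0,v_2].
This gives a 6×4 integer matrix of rank 3; reducing to Smith normal form yields diagonal entries (1,1,1).

Now H_k = ker ∂_k / im ∂_{k+1}, so:

  H_0: rank C_0 − rank ∂_1 = 4 − 3 = 1, and the invariant factors of ∂_1 are all 1, so H_0 = Z.
  H_1: rank ker ∂_1 − rank ∂_2 = (6 − 3) − 3 = 0, and the invariant factors of ∂_2 are all 1, so H_1 = 0.
  H_2: rank ker ∂_2 − rank ∂_3 = (4 − 3) − 0 = 1, and there is no ∂_3, so H_2 = Z.

As a check, the Euler characteristic is 4 − 6 + 4 = 2, which agrees with 1 − 0 + 1 = 2.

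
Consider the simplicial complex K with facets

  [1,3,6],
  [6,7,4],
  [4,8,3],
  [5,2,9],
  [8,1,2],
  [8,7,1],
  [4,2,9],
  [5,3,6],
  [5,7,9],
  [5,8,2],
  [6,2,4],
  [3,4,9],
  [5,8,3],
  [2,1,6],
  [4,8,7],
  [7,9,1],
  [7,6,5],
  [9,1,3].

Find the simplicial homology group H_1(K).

H_1 ≅ Z^2.

We work with the vertex ordering 1 < 2 < 3 < 4 < 5 < 6 < 7 < 8 < 9. The simplices of K, each written with vertices in increasing order, are:

  0-simplices (9): [1], [2], [3], [4], [5], [6], [7], [8], [9]
  1-simplices (27): (27 of them)
  2-simplices (18): [1,2,6], [1,2,8], [1,3,6], [1,3,9], [1,7,8], [1,7,9], [2,4,6], [2,4,9], [2,5,8], [2,5,9], [3,4,8], [3,4,9], [3,5,6], [3,5,8], [4,6,7], [4,7,8], [5,6,7], [5,7,9]

Hence C_0 ≅ Z^9, C_1 ≅ Z^27, C_2 ≅ Z^18.

The boundary map ∂_1: C_1 → C_0 is given by ∂[p,q] = [q] − [p]. For instance
  ∂[1,3] = [3] − [1].
This gives a 9×27 integer matrix of rank 8; reducing to Smith normal form yields diagonal entries (1,1,1,1,1,1,1,1).

Boundary ∂_2: C_2 → C_1 acts by ∂[p,q,r] = [q,r] − [p,r] + [p,q]. For instance
  ∂[1,2,6] = [2,6] − [1,6] + [1,2],
  ∂[1,3,6] = [3,6] − [1,6] + [1,3].
The 27×18 boundary matrix has rank 17 and Smith normal form diag(1,1,1,1,1,1,1,1,1,1,1,1,1,1,1,1,1).

Computing H_k = (kernel of ∂_k) / (image of ∂_{k+1}):

  H_1: rank ker ∂_1 − rank ∂_2 = (27 − 8) − 17 = 2, and the invariant factors of ∂_2 are all 1, so H_1 = Z^2.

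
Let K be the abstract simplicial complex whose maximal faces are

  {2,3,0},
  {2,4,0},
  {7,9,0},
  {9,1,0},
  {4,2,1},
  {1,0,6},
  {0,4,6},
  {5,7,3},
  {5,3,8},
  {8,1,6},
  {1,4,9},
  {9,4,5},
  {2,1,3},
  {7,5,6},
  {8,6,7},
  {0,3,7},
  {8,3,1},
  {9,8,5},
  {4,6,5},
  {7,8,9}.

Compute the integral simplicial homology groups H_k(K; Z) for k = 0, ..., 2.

Take the total order 0 < 1 < 2 < 3 < 4 < 5 < 6 < 7 < 8 < 9 on the vertex set. Then K (dimension 2) consists of the simplices:

  0-simplices (10): [0], [1], [2], [3], [4], [5], [6], [7], [8], [9]
  1-simplices (30): (30 of them)
  2-simplices (20): (20 of them)

Hence C_0 ≅ Z^10, C_1 ≅ Z^30, C_2 ≅ Z^20.

∂_1: C_1 → C_0 maps an edge to its endpoints' difference, ∂[p,q] = q − p. For instance
  ∂[1,9] = [9] − [1].
This gives a 10×30 integer matrix of rank 9; reducing to Smith normal form yields diagonal entries (1,1,1,1,1,1,1,1,1).

∂_2: C_2 → C_1 maps a triangle to the signed sum of its edges. For instance
  ∂[3,5,7] = [5,7] − [3,7] + [3,5],
  ∂[0,1,6] = [1,6] − [0,6] + [0,1].
The resulting 30×20 matrix has rank 20, and its Smith normal form has invariant factors (1,1,1,1,1,1,1,1,1,1,1,1,1,1,1,1,1,1,1,2).

From H_k ≅ ker(∂_k) / im(∂_{k+1}) we obtain:

  H_0: rank C_0 − rank ∂_1 = 10 − 9 = 1, and the invariant factors of ∂_1 are all 1, so H_0 = Z.
  H_1: rank ker ∂_1 − rank ∂_2 = (30 − 9) − 20 = 1, and ∂_2 has invariant factor 2 > 1, so H_1 = Z ⊕ Z_2.
  H_2: rank ker ∂_2 − rank ∂_3 = (20 − 20) − 0 = 0, and there is no ∂_3, so H_2 = 0.

H_0 = Z,  H_1 = Z ⊕ Z_2,  H_2 = 0.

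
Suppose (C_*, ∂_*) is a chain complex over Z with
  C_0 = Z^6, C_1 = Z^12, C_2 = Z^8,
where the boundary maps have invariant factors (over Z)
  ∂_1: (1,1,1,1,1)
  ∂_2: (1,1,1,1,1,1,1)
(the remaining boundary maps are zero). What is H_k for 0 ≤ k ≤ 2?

H_0 ≅ Z,  H_1 = 0,  H_2 ≅ Z.

H_0: b_0 = 6 − 0 − 5 = 1; torsion from ∂_1 factors > 1: none. So H_0 ≅ Z.
H_1: b_1 = 12 − 5 − 7 = 0; torsion from ∂_2 factors > 1: none. So H_1 ≅ 0.
H_2: b_2 = 8 − 7 − 0 = 1; torsion from ∂_3 factors > 1: none. So H_2 ≅ Z.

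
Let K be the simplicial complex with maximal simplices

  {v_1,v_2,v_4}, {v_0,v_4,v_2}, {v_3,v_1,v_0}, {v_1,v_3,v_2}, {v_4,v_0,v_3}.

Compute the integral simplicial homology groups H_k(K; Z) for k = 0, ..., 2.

H_0 = Z,  H_1 = Z,  H_2 = 0.

K has 5 vertices, 10 edges, 5 triangles.
rank ∂_0 = 0, rank ∂_1 = 4 ⇒ b_0 = 5 − 0 − 4 = 1; all invariant factors of ∂_1 are 1 so no torsion. So H_0 ≅ Z.
rank ∂_1 = 4, rank ∂_2 = 5 ⇒ b_1 = 10 − 4 − 5 = 1; all invariant factors of ∂_2 are 1 so no torsion. So H_1 ≅ Z.
rank ∂_2 = 5, rank ∂_3 = 0 ⇒ b_2 = 5 − 5 − 0 = 0. So H_2 ≅ 0.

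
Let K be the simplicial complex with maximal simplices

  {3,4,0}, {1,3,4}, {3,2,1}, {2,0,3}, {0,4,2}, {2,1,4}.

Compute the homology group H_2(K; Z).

H_2 = Z.

Order the vertices as 0 < 1 < 2 < 3 < 4. Listing each simplex with vertices in this order, K has dimension 2 with simplices:

  0-simplices (5): [0], [1], [2], [3], [4]
  1-simplices (9): [0,2], [0,3], [0,4], [1,2], [1,3], [1,4], [2,3], [2,4], [3,4]
  2-simplices (6): [0,2,3], [0,2,4], [0,3,4], [1,2,3], [1,2,4], [1,3,4]

giving chain groups C_0 ≅ Z^5, C_1 ≅ Z^9, C_2 ≅ Z^6.

Boundary ∂_1: C_1 → C_0 is given by ∂[p,q] = [q] − [p].
This gives a 5×9 integer matrix of rank 4; reducing to Smith normal form yields diagonal entries (1,1,1,1).

The boundary map ∂_2: C_2 → C_1 maps a triangle to the signed sum of its edges. For instance
  ∂[0,3,4] = [3,4] − [0,4] + [0,3],
  ∂[0,2,3] = [2,3] − [0,3] + [0,2].
This gives a 9×6 integer matrix of rank 5; reducing to Smith normal form yields diagonal entries (1,1,1,1,1).

Reading off H_k = ker ∂_k / im ∂_{k+1}:

  H_2: rank ker ∂_2 − rank ∂_3 = (6 − 5) − 0 = 1, and there is no ∂_3, so H_2 ≅ Z.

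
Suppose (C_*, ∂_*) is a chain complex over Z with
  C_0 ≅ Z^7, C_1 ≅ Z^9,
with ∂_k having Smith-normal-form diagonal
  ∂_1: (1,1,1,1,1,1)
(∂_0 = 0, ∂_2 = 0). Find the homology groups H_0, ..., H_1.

H_0 ≅ Z,  H_1 ≅ Z^3.

H_0: b_0 = 7 − 0 − 6 = 1; torsion from ∂_1 factors > 1: none. So H_0 ≅ Z.
H_1: b_1 = 9 − 6 − 0 = 3; torsion from ∂_2 factors > 1: none. So H_1 ≅ Z^3.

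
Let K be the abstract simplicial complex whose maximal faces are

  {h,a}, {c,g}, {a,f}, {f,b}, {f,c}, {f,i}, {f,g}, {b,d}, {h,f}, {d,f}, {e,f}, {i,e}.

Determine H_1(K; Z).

We work with the vertex ordering a < b < c < d < e < f < g < h < i. The simplices of K, each written with vertices in increasing order, are:

  0-simplices (9): a, b, c, d, e, f, g, h, i
  1-simplices (12): af, ah, bd, bf, cf, cg, df, ef, ei, fg, fh, fi

giving chain groups C_0 ≅ Z^9, C_1 ≅ Z^12.

The boundary map ∂_1: C_1 → C_0 is given by ∂[p,q] = [q] − [p]. For instance
  ∂ef = f − e.
As a 9×12 matrix over Z this has rank 8, with invariant factors (1,1,1,1,1,1,1,1).

Now H_k = ker ∂_k / im ∂_{k+1}, so:

  H_1: rank ker ∂_1 − rank ∂_2 = (12 − 8) − 0 = 4, and there is no ∂_2, so H_1 ≅ Z^4.

H_1 ≅ Z^4.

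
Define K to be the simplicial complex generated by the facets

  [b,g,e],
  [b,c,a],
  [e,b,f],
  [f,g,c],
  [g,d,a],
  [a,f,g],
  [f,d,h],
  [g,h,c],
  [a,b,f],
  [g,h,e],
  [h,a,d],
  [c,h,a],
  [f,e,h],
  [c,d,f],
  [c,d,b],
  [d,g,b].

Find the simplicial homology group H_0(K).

Fix the vertex order a < b < c < d < e < f < g < h and write every simplex with vertices in increasing order. Then dim K = 2 and the simplices of K are:

  0-simplices (8): a, b, c, d, e, f, g, h
  1-simplices (24): ab, ac, ad, af, ag, ah, bc, bd, be, bf, bg, cd, cf, cg, ch, df, dg, dh, ef, eg, eh, fg, fh, gh
  2-simplices (16): abc, abf, ach, adg, adh, afg, bcd, bdg, bef, beg, cdf, cfg, cgh, dfh, efh, egh

so the chain groups are C_0 ≅ Z^8, C_1 ≅ Z^24, C_2 ≅ Z^16.

∂_1: C_1 → C_0 maps an edge to its endpoints' difference, ∂[p,q] = q − p. For instance
  ∂cg = g − c.
The resulting 8×24 matrix has rank 7, and its Smith normal form has invariant factors (1,1,1,1,1,1,1).

∂_2: C_2 → C_1 sends each 2-simplex [p,q,r] to [q,r] − [p,r] + [p,q]. For instance
  ∂cfg = fg − cg + cf,
  ∂dfh = fh − dh + df.
This gives a 24×16 integer matrix of rank 15; reducing to Smith normal form yields diagonal entries (1,1,1,1,1,1,1,1,1,1,1,1,1,1,1).

Now H_k = ker ∂_k / im ∂_{k+1}, so:

  H_0: rank C_0 − rank ∂_1 = 8 − 7 = 1, and the invariant factors of ∂_1 are all 1, so H_0 = Z.

(K is a triangulation of the torus T^2.)

H_0 = Z.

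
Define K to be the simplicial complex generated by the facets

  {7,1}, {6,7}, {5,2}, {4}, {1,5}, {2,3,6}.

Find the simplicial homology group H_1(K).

K has 7 vertices, 7 edges, 1 triangle.
rank ∂_1 = 5, rank ∂_2 = 1 ⇒ b_1 = 7 − 5 − 1 = 1; all invariant factors of ∂_2 are 1 so no torsion. So H_1 = Z.

H_1 ≅ Z.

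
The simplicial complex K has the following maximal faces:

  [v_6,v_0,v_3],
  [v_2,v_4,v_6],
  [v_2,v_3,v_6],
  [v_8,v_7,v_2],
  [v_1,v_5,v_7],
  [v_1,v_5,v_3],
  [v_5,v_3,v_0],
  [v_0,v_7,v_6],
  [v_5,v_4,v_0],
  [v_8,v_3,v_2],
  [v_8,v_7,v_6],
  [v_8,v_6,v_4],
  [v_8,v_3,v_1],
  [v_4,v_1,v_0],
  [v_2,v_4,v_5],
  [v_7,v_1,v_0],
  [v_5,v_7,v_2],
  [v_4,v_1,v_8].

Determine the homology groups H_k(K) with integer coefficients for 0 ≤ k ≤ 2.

Order the vertices as v_0 < v_1 < v_2 < v_3 < v_4 < v_5 < v_6 < v_7 < v_8. Listing each simplex with vertices in this order, K has dimension 2 with simplices:

  0-simplices (9): [v_0], [v_1], [v_2], [v_3], [v_4], [v_5], [v_6], [v_7], [v_8]
  1-simplices (27): (27 of them)
  2-simplices (18): (18 of them)

so the chain groups are C_0 ≅ Z^9, C_1 ≅ Z^27, C_2 ≅ Z^18.

∂_1: C_1 → C_0 maps an edge to its endpoints' difference, ∂[p,q] = q − p.
The resulting 9×27 matrix has rank 8, and its Smith normal form has invariant factors (1,1,1,1,1,1,1,1).

Boundary ∂_2: C_2 → C_1 acts by ∂[p,q,r] = [q,r] − [p,r] + [p,q]. For instance
  ∂[v_2,v_5,v_7] = [v_5,v_7] − [v_2,v_7] + [v_2,v_5],
  ∂[v_6,v_7,v_8] = [v_7,v_8] − [v_6,v_8] + [v_6,v_7].
The resulting 27×18 matrix has rank 18, and its Smith normal form has invariant factors (1,1,1,1,1,1,1,1,1,1,1,1,1,1,1,1,1,2).

From H_k ≅ ker(∂_k) / im(∂_{k+1}) we obtain:

  H_0: rank C_0 − rank ∂_1 = 9 − 8 = 1, and the invariant factors of ∂_1 are all 1, so H_0 = Z.
  H_1: rank ker ∂_1 − rank ∂_2 = (27 − 8) − 18 = 1, and ∂_2 has invariant factor 2 > 1, so H_1 = Z × Z/2.
  H_2: rank ker ∂_2 − rank ∂_3 = (18 − 18) − 0 = 0, and there is no ∂_3, so H_2 = 0.

H_0 ≅ Z,  H_1 ≅ Z × Z/2,  H_2 = 0.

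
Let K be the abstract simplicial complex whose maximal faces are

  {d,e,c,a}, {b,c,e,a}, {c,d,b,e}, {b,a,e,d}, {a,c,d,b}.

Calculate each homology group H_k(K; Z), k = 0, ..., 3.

Fix the vertex order a < b < c < d < e and write every simplex with vertices in increasing order. Then dim K = 3 and the simplices of K are:

  0-simplices (5): a, b, c, d, e
  1-simplices (10): ab, ac, ad, ae, bc, bd, be, cd, ce, de
  2-simplices (10): abc, abd, abe, acd, ace, ade, bcd, bce, bde, cde
  3-simplices (5): abcd, abce, abde, acde, bcde

so the chain groups are C_0 ≅ Z^5, C_1 ≅ Z^10, C_2 ≅ Z^10, C_3 ≅ Z^5.

The boundary map ∂_1: C_1 → C_0 maps an edge to its endpoints' difference, ∂[p,q] = q − p. For instance
  ∂be = e − b.
As a 5×10 matrix over Z this has rank 4, with invariant factors (1,1,1,1).

The boundary map ∂_2: C_2 → C_1 acts by ∂[p,q,r] = [q,r] − [p,r] + [p,q]. For instance
  ∂abc = bc − ac + ab,
  ∂ade = de − ae + ad.
This gives a 10×10 integer matrix of rank 6; reducing to Smith normal form yields diagonal entries (1,1,1,1,1,1).

∂_3: C_3 → C_2 sends each 3-simplex σ to the alternating sum Σ_i (−1)^i (σ with its i-th vertex removed). For instance
  ∂abce = bce − ace + abe − abc,
  ∂abcd = bcd − acd + abd − abc.
The resulting 10×5 matrix has rank 4, and its Smith normal form has invariant factors (1,1,1,1).

Reading off H_k = ker ∂_k / im ∂_{k+1}:

  H_0: rank C_0 − rank ∂_1 = 5 − 4 = 1, and the invariant factors of ∂_1 are all 1, so H_0 = Z.
  H_1: rank ker ∂_1 − rank ∂_2 = (10 − 4) − 6 = 0, and the invariant factors of ∂_2 are all 1, so H_1 = 0.
  H_2: rank ker ∂_2 − rank ∂_3 = (10 − 6) − 4 = 0, and the invariant factors of ∂_3 are all 1, so H_2 = 0.
  H_3: rank ker ∂_3 − rank ∂_4 = (5 − 4) − 0 = 1, and there is no ∂_4, so H_3 = Z.

(K is a triangulation of the 3-sphere S^3.)

H_0 ≅ Z,  H_1 = 0,  H_2 = 0,  H_3 ≅ Z.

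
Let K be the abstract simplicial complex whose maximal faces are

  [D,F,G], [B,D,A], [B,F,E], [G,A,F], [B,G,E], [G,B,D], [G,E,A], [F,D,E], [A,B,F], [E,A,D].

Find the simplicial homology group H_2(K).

Take the total order A < B < D < E < F < G on the vertex set. Then K (dimension 2) consists of the simplices:

  0-simplices (6): A, B, D, E, F, G
  1-simplices (15): AB, AD, AE, AF, AG, BD, BE, BF, BG, DE, DF, DG, EF, EG, FG
  2-simplices (10): ABD, ABF, ADE, AEG, AFG, BDG, BEF, BEG, DEF, DFG

giving chain groups C_0 ≅ Z^6, C_1 ≅ Z^15, C_2 ≅ Z^10.

Boundary ∂_1: C_1 → C_0 maps an edge to its endpoints' difference, ∂[p,q] = q − p.
As a 6×15 matrix over Z this has rank 5, with invariant factors (1,1,1,1,1).

The boundary map ∂_2: C_2 → C_1 acts by ∂[p,q,r] = [q,r] − [p,r] + [p,q]. For instance
  ∂DFG = FG − DG + DF,
  ∂BEG = EG − BG + BE.
The 15×10 boundary matrix has rank 10 and Smith normal form diag(1,1,1,1,1,1,1,1,1,2).

Reading off H_k = ker ∂_k / im ∂_{k+1}:

  H_2: rank ker ∂_2 − rank ∂_3 = (10 − 10) − 0 = 0, and there is no ∂_3, so H_2 = 0.

H_2 ≅ 0.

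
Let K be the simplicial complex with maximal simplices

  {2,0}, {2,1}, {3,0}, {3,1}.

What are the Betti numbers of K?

Order the vertices as 0 < 1 < 2 < 3. Listing each simplex with vertices in this order, K has dimension 1 with simplices:

  0-simplices (4): [0], [1], [2], [3]
  1-simplices (4): [0,2], [0,3], [1,2], [1,3]

giving chain groups C_0 ≅ Z^4, C_1 ≅ Z^4.

∂_1: C_1 → C_0 is given by ∂[p,q] = [q] − [p].
The 4×4 boundary matrix has rank 3 and Smith normal form diag(1,1,1).

Computing H_k = (kernel of ∂_k) / (image of ∂_{k+1}):

  H_0: rank C_0 − rank ∂_1 = 4 − 3 = 1, and the invariant factors of ∂_1 are all 1, so H_0 ≅ Z.
  H_1: rank ker ∂_1 − rank ∂_2 = (4 − 3) − 0 = 1, and there is no ∂_2, so H_1 ≅ Z.

As a check, the Euler characteristic is 4 − 4 = 0, which agrees with 1 − 1 = 0.
(K is a triangulation of the circle S^1.)

Hence the Betti numbers are b_0 = 1, b_1 = 1.

b_0 = 1, b_1 = 1.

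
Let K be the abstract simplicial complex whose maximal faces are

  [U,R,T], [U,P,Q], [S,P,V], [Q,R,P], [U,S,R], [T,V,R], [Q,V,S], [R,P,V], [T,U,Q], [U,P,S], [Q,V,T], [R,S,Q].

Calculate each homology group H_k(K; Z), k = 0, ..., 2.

H_0 ≅ Z,  H_1 ≅ Z/2,  H_2 = 0.

We work with the vertex ordering P < Q < R < S < T < U < V. The simplices of K, each written with vertices in increasing order, are:

  0-simplices (7): P, Q, R, S, T, U, V
  1-simplices (18): PQ, PR, PS, PU, PV, QR, QS, QT, QU, QV, RS, RT, RU, RV, SU, SV, TU, TV
  2-simplices (12): PQR, PQU, PRV, PSU, PSV, QRS, QSV, QTU, QTV, RSU, RTU, RTV

Hence C_0 ≅ Z^7, C_1 ≅ Z^18, C_2 ≅ Z^12.

Boundary ∂_1: C_1 → C_0 sends each edge [p,q] (with p < q) to q − p. For instance
  ∂QT = T − Q.
This gives a 7×18 integer matrix of rank 6; reducing to Smith normal form yields diagonal entries (1,1,1,1,1,1).

Boundary ∂_2: C_2 → C_1 sends each 2-simplex [p,q,r] to [q,r] − [p,r] + [p,q]. For instance
  ∂PSU = SU − PU + PS,
  ∂QTU = TU − QU + QT.
The 18×12 boundary matrix has rank 12 and Smith normal form diag(1,1,1,1,1,1,1,1,1,1,1,2).

Now H_k = ker ∂_k / im ∂_{k+1}, so:

  H_0: rank C_0 − rank ∂_1 = 7 − 6 = 1, and the invariant factors of ∂_1 are all 1, so H_0 ≅ Z.
  H_1: rank ker ∂_1 − rank ∂_2 = (18 − 6) − 12 = 0, and ∂_2 has invariant factor 2 > 1, so H_1 ≅ Z/2.
  H_2: rank ker ∂_2 − rank ∂_3 = (12 − 12) − 0 = 0, and there is no ∂_3, so H_2 ≅ 0.

(K is a triangulation of the real projective plane RP^2.)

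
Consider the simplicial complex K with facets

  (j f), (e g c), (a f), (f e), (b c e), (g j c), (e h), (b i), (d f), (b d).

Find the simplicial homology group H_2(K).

We work with the vertex ordering a < b < c < d < e < f < g < h < i < j. The simplices of K, each written with vertices in increasing order, are:

  0-simplices (10): a, b, c, d, e, f, g, h, i, j
  1-simplices (14): af, bc, bd, be, bi, ce, cg, cj, df, ef, eg, eh, fj, gj
  2-simplices (3): bce, ceg, cgj

Hence C_0 ≅ Z^10, C_1 ≅ Z^14, C_2 ≅ Z^3.

The boundary map ∂_1: C_1 → C_0 is given by ∂[p,q] = [q] − [p].
The resulting 10×14 matrix has rank 9, and its Smith normal form has invariant factors (1,1,1,1,1,1,1,1,1).

Boundary ∂_2: C_2 → C_1 sends each 2-simplex [p,q,r] to [q,r] − [p,r] + [p,q]. For instance
  ∂bce = ce − be + bc,
  ∂cgj = gj − cj + cg.
The resulting 14×3 matrix has rank 3, and its Smith normal form has invariant factors (1,1,1).

Reading off H_k = ker ∂_k / im ∂_{k+1}:

  H_2: rank ker ∂_2 − rank ∂_3 = (3 − 3) − 0 = 0, and there is no ∂_3, so H_2 = 0.

H_2 ≅ 0.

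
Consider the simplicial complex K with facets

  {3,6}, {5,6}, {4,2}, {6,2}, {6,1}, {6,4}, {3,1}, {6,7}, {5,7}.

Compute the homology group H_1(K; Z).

H_1 = Z^3.

Take the total order 1 < 2 < 3 < 4 < 5 < 6 < 7 on the vertex set. Then K (dimension 1) consists of the simplices:

  0-simplices (7): [1], [2], [3], [4], [5], [6], [7]
  1-simplices (9): [1,3], [1,6], [2,4], [2,6], [3,6], [4,6], [5,6], [5,7], [6,7]

giving chain groups C_0 ≅ Z^7, C_1 ≅ Z^9.

The boundary map ∂_1: C_1 → C_0 maps an edge to its endpoints' difference, ∂[p,q] = q − p. For instance
  ∂[6,7] = [7] − [6].
The 7×9 boundary matrix has rank 6 and Smith normal form diag(1,1,1,1,1,1).

Reading off H_k = ker ∂_k / im ∂_{k+1}:

  H_1: rank ker ∂_1 − rank ∂_2 = (9 − 6) − 0 = 3, and there is no ∂_2, so H_1 ≅ Z^3.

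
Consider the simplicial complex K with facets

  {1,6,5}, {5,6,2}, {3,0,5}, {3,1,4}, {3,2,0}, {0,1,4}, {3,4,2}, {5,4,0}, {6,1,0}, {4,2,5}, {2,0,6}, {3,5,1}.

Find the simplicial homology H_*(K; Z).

H_0 ≅ Z,  H_1 ≅ Z/2,  H_2 = 0.

Take the total order 0 < 1 < 2 < 3 < 4 < 5 < 6 on the vertex set. Then K (dimension 2) consists of the simplices:

  0-simplices (7): [0], [1], [2], [3], [4], [5], [6]
  1-simplices (18): [0,1], [0,2], [0,3], [0,4], [0,5], [0,6], [1,3], [1,4], [1,5], [1,6], [2,3], [2,4], [2,5], [2,6], [3,4], [3,5], [4,5], [5,6]
  2-simplices (12): [0,1,4], [0,1,6], [0,2,3], [0,2,6], [0,3,5], [0,4,5], [1,3,4], [1,3,5], [1,5,6], [2,3,4], [2,4,5], [2,5,6]

so the chain groups are C_0 ≅ Z^7, C_1 ≅ Z^18, C_2 ≅ Z^12.

Boundary ∂_1: C_1 → C_0 maps an edge to its endpoints' difference, ∂[p,q] = q − p.
As a 7×18 matrix over Z this has rank 6, with invariant factors (1,1,1,1,1,1).

The boundary map ∂_2: C_2 → C_1 maps a triangle to the signed sum of its edges. For instance
  ∂[2,3,4] = [3,4] − [2,4] + [2,3],
  ∂[2,4,5] = [4,5] − [2,5] + [2,4].
The resulting 18×12 matrix has rank 12, and its Smith normal form has invariant factors (1,1,1,1,1,1,1,1,1,1,1,2).

Now H_k = ker ∂_k / im ∂_{k+1}, so:

  H_0: rank C_0 − rank ∂_1 = 7 − 6 = 1, and the invariant factors of ∂_1 are all 1, so H_0 = Z.
  H_1: rank ker ∂_1 − rank ∂_2 = (18 − 6) − 12 = 0, and ∂_2 has invariant factor 2 > 1, so H_1 = Z/2.
  H_2: rank ker ∂_2 − rank ∂_3 = (12 − 12) − 0 = 0, and there is no ∂_3, so H_2 = 0.

As a check, the Euler characteristic is 7 − 18 + 12 = 1, which agrees with 1 − 0 + 0 = 1.
(K is a triangulation of the real projective plane RP^2.)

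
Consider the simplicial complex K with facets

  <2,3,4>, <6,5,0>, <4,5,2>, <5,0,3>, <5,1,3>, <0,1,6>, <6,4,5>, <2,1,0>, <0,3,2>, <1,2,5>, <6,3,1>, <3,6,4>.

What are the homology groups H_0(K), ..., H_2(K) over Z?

H_0 ≅ Z,  H_1 ≅ Z/2Z,  H_2 = 0.

K has 7 vertices, 18 edges, 12 triangles.
rank ∂_0 = 0, rank ∂_1 = 6 ⇒ b_0 = 7 − 0 − 6 = 1; all invariant factors of ∂_1 are 1 so no torsion. So H_0 = Z.
rank ∂_1 = 6, rank ∂_2 = 12 ⇒ b_1 = 18 − 6 − 12 = 0; ∂_2 has invariant factor(s) [2] giving torsion. So H_1 = Z/2Z.
rank ∂_2 = 12, rank ∂_3 = 0 ⇒ b_2 = 12 − 12 − 0 = 0. So H_2 = 0.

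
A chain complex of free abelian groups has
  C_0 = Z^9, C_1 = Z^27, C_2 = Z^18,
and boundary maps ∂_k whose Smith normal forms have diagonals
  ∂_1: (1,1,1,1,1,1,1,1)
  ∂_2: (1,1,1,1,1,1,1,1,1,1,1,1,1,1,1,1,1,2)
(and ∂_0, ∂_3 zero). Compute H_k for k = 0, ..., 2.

H_0 = Z,  H_1 = Z ⊕ Z_2,  H_2 = 0.

H_0: b_0 = 9 − 0 − 8 = 1; torsion from ∂_1 factors > 1: none. So H_0 = Z.
H_1: b_1 = 27 − 8 − 18 = 1; torsion from ∂_2 factors > 1: [2]. So H_1 = Z ⊕ Z_2.
H_2: b_2 = 18 − 18 − 0 = 0; torsion from ∂_3 factors > 1: none. So H_2 = 0.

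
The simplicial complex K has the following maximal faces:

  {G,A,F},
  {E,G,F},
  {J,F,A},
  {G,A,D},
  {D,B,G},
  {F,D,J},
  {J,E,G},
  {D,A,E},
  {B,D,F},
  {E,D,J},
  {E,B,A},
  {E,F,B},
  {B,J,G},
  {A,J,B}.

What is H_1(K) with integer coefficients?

Take the total order A < B < D < E < F < G < J on the vertex set. Then K (dimension 2) consists of the simplices:

  0-simplices (7): A, B, D, E, F, G, J
  1-simplices (21): AB, AD, AE, AF, AG, AJ, BD, BE, BF, BG, BJ, DE, DF, DG, DJ, EF, EG, EJ, FG, FJ, GJ
  2-simplices (14): ABE, ABJ, ADE, ADG, AFG, AFJ, BDF, BDG, BEF, BGJ, DEJ, DFJ, EFG, EGJ

giving chain groups C_0 ≅ Z^7, C_1 ≅ Z^21, C_2 ≅ Z^14.

Boundary ∂_1: C_1 → C_0 is given by ∂[p,q] = [q] − [p].
The resulting 7×21 matrix has rank 6, and its Smith normal form has invariant factors (1,1,1,1,1,1).

Boundary ∂_2: C_2 → C_1 sends each 2-simplex [p,q,r] to [q,r] − [p,r] + [p,q]. For instance
  ∂EGJ = GJ − EJ + EG,
  ∂AFG = FG − AG + AF.
The 21×14 boundary matrix has rank 13 and Smith normal form diag(1,1,1,1,1,1,1,1,1,1,1,1,1).

Reading off H_k = ker ∂_k / im ∂_{k+1}:

  H_1: rank ker ∂_1 − rank ∂_2 = (21 − 6) − 13 = 2, and the invariant factors of ∂_2 are all 1, so H_1 = Z^2.

(K is a triangulation of the torus T^2.)

H_1 = Z^2.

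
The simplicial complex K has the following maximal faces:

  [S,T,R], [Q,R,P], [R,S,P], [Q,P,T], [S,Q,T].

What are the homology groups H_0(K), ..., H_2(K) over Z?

H_0 ≅ Z,  H_1 ≅ Z,  H_2 = 0.

Take the total order P < Q < R < S < T on the vertex set. Then K (dimension 2) consists of the simplices:

  0-simplices (5): P, Q, R, S, T
  1-simplices (10): PQ, PR, PS, PT, QR, QS, QT, RS, RT, ST
  2-simplices (5): PQR, PQT, PRS, QST, RST

so the chain groups are C_0 ≅ Z^5, C_1 ≅ Z^10, C_2 ≅ Z^5.

Boundary ∂_1: C_1 → C_0 sends each edge [p,q] (with p < q) to q − p. For instance
  ∂PS = S − P.
This gives a 5×10 integer matrix of rank 4; reducing to Smith normal form yields diagonal entries (1,1,1,1).

The boundary map ∂_2: C_2 → C_1 maps a triangle to the signed sum of its edges. For instance
  ∂RST = ST − RT + RS,
  ∂PQT = QT − PT + PQ.
The 10×5 boundary matrix has rank 5 and Smith normal form diag(1,1,1,1,1).

Now H_k = ker ∂_k / im ∂_{k+1}, so:

  H_0: rank C_0 − rank ∂_1 = 5 − 4 = 1, and the invariant factors of ∂_1 are all 1, so H_0 ≅ Z.
  H_1: rank ker ∂_1 − rank ∂_2 = (10 − 4) − 5 = 1, and the invariant factors of ∂_2 are all 1, so H_1 ≅ Z.
  H_2: rank ker ∂_2 − rank ∂_3 = (5 − 5) − 0 = 0, and there is no ∂_3, so H_2 ≅ 0.

(K is a triangulation of the Möbius band.)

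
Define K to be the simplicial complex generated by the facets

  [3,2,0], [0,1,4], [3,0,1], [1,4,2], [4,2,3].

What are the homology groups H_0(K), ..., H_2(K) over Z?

H_0 = Z,  H_1 = Z,  H_2 = 0.

Fix the vertex order 0 < 1 < 2 < 3 < 4 and write every simplex with vertices in increasing order. Then dim K = 2 and the simplices of K are:

  0-simplices (5): [0], [1], [2], [3], [4]
  1-simplices (10): [0,1], [0,2], [0,3], [0,4], [1,2], [1,3], [1,4], [2,3], [2,4], [3,4]
  2-simplices (5): [0,1,3], [0,1,4], [0,2,3], [1,2,4], [2,3,4]

Hence C_0 ≅ Z^5, C_1 ≅ Z^10, C_2 ≅ Z^5.

∂_1: C_1 → C_0 maps an edge to its endpoints' difference, ∂[p,q] = q − p. For instance
  ∂[0,1] = [1] − [0].
As a 5×10 matrix over Z this has rank 4, with invariant factors (1,1,1,1).

The boundary map ∂_2: C_2 → C_1 maps a triangle to the signed sum of its edges. For instance
  ∂[2,3,4] = [3,4] − [2,4] + [2,3],
  ∂[1,2,4] = [2,4] − [1,4] + [1,2].
As a 10×5 matrix over Z this has rank 5, with invariant factors (1,1,1,1,1).

From H_k ≅ ker(∂_k) / im(∂_{k+1}) we obtain:

  H_0: rank C_0 − rank ∂_1 = 5 − 4 = 1, and the invariant factors of ∂_1 are all 1, so H_0 = Z.
  H_1: rank ker ∂_1 − rank ∂_2 = (10 − 4) − 5 = 1, and the invariant factors of ∂_2 are all 1, so H_1 = Z.
  H_2: rank ker ∂_2 − rank ∂_3 = (5 − 5) − 0 = 0, and there is no ∂_3, so H_2 = 0.

As a check, the Euler characteristic is 5 − 10 + 5 = 0, which agrees with 1 − 1 + 0 = 0.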